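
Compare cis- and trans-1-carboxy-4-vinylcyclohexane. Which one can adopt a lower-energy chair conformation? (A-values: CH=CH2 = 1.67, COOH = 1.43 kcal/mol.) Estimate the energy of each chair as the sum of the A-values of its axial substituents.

At 1,4 positions (parity opposite): cis → (a,e or e,a); trans → (e,e or a,a).
Best chair for cis: E = 1.43 kcal/mol; best chair for trans: E = 0.00 kcal/mol.
The trans isomer is lower by 1.43 kcal/mol.

trans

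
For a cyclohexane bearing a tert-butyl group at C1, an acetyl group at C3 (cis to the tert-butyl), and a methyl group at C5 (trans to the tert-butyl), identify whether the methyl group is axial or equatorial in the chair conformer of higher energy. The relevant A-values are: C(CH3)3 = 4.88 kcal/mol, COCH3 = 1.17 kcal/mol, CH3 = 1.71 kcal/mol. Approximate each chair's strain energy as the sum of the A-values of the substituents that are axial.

Chair I (tert-butyl axial, acetyl axial, methyl equatorial): E = 6.05 kcal/mol.
Chair II (tert-butyl equatorial, acetyl equatorial, methyl axial): E = 1.71 kcal/mol.
Chair I is the less stable (higher-energy) conformer, and in that chair the methyl group is equatorial.

equatorial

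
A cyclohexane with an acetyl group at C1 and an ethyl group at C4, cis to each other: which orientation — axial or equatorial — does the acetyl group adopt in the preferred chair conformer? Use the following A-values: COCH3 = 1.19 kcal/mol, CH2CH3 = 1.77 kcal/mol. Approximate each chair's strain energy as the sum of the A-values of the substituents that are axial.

C1 and C4 have opposite parity, so for the cis isomer the two substituents are one axial and one equatorial in each chair.
Chair I (acetyl axial, ethyl equatorial): E = 1.19 kcal/mol.
Chair II (acetyl equatorial, ethyl axial): E = 1.77 kcal/mol.
Chair I is the more stable (lower-energy) conformer, and in that chair the acetyl group is axial.

axial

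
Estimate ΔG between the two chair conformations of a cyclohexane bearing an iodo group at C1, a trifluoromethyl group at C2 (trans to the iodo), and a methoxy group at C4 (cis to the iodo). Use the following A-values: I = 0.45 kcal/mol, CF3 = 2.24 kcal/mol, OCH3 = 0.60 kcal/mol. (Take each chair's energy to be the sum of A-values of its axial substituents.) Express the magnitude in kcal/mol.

Chair I (iodo axial, trifluoromethyl axial, methoxy equatorial): E = 2.69 kcal/mol.
Chair II (iodo equatorial, trifluoromethyl equatorial, methoxy axial): E = 0.60 kcal/mol.
ΔE = 2.69 − 0.60 = 2.09 kcal/mol; chair II is more stable.

2.09 kcal/mol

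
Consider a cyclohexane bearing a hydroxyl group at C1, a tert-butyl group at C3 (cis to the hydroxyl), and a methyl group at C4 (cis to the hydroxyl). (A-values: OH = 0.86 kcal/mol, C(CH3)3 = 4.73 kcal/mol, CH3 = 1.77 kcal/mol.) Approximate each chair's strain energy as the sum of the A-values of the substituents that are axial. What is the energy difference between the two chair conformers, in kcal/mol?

3.82 kcal/mol

Chair I (hydroxyl axial, tert-butyl axial, methyl equatorial): E = 5.59 kcal/mol.
Chair II (hydroxyl equatorial, tert-butyl equatorial, methyl axial): E = 1.77 kcal/mol.
ΔE = 5.59 − 1.77 = 3.82 kcal/mol; chair II is more stable.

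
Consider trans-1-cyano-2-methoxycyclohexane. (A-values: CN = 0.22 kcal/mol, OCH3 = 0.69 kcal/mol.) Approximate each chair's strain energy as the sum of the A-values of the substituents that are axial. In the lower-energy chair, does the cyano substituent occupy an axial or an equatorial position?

equatorial

C1 and C2 have opposite parity, so for the trans isomer the two substituents are e,e in one chair and a,a in the other.
Chair I (cyano axial, methoxy axial): E = 0.91 kcal/mol.
Chair II (cyano equatorial, methoxy equatorial): E = 0.00 kcal/mol.
Chair II is the more stable (lower-energy) conformer, and in that chair the cyano group is equatorial.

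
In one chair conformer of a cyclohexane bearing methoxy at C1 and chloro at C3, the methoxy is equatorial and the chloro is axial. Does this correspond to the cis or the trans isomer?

trans

C1 and C3 have the same parity, so their axial bonds point in the same direction.
With same-parity carbons, two substituents on the same face are both axial or both equatorial; opposite faces give one of each.
Here the groups are equatorial/axial → opposite face → trans.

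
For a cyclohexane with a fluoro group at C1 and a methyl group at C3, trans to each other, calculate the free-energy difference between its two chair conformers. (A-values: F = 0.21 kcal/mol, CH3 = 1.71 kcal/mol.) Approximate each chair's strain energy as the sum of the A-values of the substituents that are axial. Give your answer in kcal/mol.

C1 and C3 have the same parity, so for the trans isomer the two substituents are one axial and one equatorial in each chair.
Chair I (fluoro axial, methyl equatorial): E = 0.21 kcal/mol.
Chair II (fluoro equatorial, methyl axial): E = 1.71 kcal/mol.
ΔE = 1.71 − 0.21 = 1.50 kcal/mol; chair I is more stable.

1.50 kcal/mol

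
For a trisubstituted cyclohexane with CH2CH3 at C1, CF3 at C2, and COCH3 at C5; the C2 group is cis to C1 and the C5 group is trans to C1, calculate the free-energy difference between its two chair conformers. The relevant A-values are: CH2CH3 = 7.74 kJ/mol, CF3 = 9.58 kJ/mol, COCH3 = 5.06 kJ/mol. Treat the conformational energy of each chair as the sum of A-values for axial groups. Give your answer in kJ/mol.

Chair I (ethyl axial, trifluoromethyl equatorial, acetyl equatorial): E = 7.74 kJ/mol.
Chair II (ethyl equatorial, trifluoromethyl axial, acetyl axial): E = 14.64 kJ/mol.
ΔE = 14.64 − 7.74 = 6.90 kJ/mol; chair I is more stable.

6.90 kJ/mol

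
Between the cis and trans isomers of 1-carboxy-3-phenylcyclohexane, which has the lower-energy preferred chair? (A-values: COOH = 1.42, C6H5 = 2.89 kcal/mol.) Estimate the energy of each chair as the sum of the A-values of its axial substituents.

cis

At 1,3 positions (parity same): cis → (e,e or a,a); trans → (a,e or e,a).
Best chair for cis: E = 0.00 kcal/mol; best chair for trans: E = 1.42 kcal/mol.
The cis isomer is lower by 1.42 kcal/mol.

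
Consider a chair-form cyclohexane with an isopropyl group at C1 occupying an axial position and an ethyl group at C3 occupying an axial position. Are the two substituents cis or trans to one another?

cis

C1 and C3 have the same parity, so their axial bonds point in the same direction.
With same-parity carbons, two substituents on the same face are both axial or both equatorial; opposite faces give one of each.
Here the groups are axial/axial → same face → cis.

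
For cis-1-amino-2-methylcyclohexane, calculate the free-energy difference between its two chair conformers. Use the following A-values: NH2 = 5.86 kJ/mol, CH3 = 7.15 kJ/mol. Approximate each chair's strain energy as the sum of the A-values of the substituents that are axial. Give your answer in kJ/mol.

1.29 kJ/mol

C1 and C2 have opposite parity, so for the cis isomer the two substituents are one axial and one equatorial in each chair.
Chair I (amino axial, methyl equatorial): E = 5.86 kJ/mol.
Chair II (amino equatorial, methyl axial): E = 7.15 kJ/mol.
ΔE = 7.15 − 5.86 = 1.29 kJ/mol; chair I is more stable.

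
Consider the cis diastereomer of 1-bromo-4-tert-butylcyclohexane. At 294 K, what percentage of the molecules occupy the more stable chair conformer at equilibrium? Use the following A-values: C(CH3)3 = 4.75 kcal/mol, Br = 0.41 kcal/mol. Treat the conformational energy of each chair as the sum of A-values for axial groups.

99.9%

C1 and C4 have opposite parity, so for the cis isomer the two substituents are one axial and one equatorial in each chair.
Chair I (tert-butyl axial, bromo equatorial): E = 4.75 kcal/mol; chair II (tert-butyl equatorial, bromo axial): E = 0.41 kcal/mol.
ΔG = 4.34 kcal/mol between the two chairs.
K = exp(ΔG/RT) with R = 1.987×10⁻³ kcal mol⁻¹ K⁻¹ and T = 294 K gives K ≈ 1.68e+03.
Fraction in the lower-energy chair = K/(K+1) = 99.9%.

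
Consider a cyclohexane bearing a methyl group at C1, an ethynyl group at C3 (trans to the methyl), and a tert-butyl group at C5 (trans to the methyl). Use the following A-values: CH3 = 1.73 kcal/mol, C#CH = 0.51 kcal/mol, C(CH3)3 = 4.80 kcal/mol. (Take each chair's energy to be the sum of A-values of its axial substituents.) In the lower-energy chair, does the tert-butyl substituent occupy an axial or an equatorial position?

equatorial

Chair I (methyl axial, ethynyl equatorial, tert-butyl equatorial): E = 1.73 kcal/mol.
Chair II (methyl equatorial, ethynyl axial, tert-butyl axial): E = 5.31 kcal/mol.
Chair I is the more stable (lower-energy) conformer, and in that chair the tert-butyl group is equatorial.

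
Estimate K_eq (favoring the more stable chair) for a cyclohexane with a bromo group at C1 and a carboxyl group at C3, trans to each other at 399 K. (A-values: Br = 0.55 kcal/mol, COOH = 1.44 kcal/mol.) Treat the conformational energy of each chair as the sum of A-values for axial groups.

C1 and C3 have the same parity, so for the trans isomer the two substituents are one axial and one equatorial in each chair.
Chair I (bromo axial, carboxyl equatorial): E = 0.55 kcal/mol; chair II (bromo equatorial, carboxyl axial): E = 1.44 kcal/mol.
ΔG = 0.89 kcal/mol between the two chairs.
K = exp(ΔG/RT) with R = 1.987×10⁻³ kcal mol⁻¹ K⁻¹ and T = 399 K gives K ≈ 3.07.

K ≈ 3.07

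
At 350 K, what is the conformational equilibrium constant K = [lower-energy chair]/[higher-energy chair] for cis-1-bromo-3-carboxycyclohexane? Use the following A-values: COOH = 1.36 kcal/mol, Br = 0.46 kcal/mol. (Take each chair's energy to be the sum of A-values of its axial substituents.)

K ≈ 13.7

C1 and C3 have the same parity, so for the cis isomer the two substituents are e,e in one chair and a,a in the other.
Chair I (carboxyl axial, bromo axial): E = 1.82 kcal/mol; chair II (carboxyl equatorial, bromo equatorial): E = 0.00 kcal/mol.
ΔG = 1.82 kcal/mol between the two chairs.
K = exp(ΔG/RT) with R = 1.987×10⁻³ kcal mol⁻¹ K⁻¹ and T = 350 K gives K ≈ 13.7.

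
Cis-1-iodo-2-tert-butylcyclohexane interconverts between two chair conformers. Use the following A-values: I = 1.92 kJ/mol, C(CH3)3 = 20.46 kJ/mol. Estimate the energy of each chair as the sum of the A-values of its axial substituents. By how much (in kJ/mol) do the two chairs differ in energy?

18.54 kJ/mol

C1 and C2 have opposite parity, so for the cis isomer the two substituents are one axial and one equatorial in each chair.
Chair I (iodo axial, tert-butyl equatorial): E = 1.92 kJ/mol.
Chair II (iodo equatorial, tert-butyl axial): E = 20.46 kJ/mol.
ΔE = 20.46 − 1.92 = 18.54 kJ/mol; chair I is more stable.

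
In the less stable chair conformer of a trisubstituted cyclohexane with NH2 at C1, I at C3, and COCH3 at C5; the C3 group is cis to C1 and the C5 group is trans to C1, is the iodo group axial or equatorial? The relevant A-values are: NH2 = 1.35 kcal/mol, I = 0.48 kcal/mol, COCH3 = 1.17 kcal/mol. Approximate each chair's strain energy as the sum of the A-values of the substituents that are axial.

axial

Chair I (amino axial, iodo axial, acetyl equatorial): E = 1.83 kcal/mol.
Chair II (amino equatorial, iodo equatorial, acetyl axial): E = 1.17 kcal/mol.
Chair I is the less stable (higher-energy) conformer, and in that chair the iodo group is axial.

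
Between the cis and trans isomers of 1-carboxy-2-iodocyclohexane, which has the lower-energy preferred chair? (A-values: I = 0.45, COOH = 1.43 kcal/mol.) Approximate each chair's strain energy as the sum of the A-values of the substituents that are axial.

At 1,2 positions (parity opposite): cis → (a,e or e,a); trans → (e,e or a,a).
Best chair for cis: E = 0.45 kcal/mol; best chair for trans: E = 0.00 kcal/mol.
The trans isomer is lower by 0.45 kcal/mol.

trans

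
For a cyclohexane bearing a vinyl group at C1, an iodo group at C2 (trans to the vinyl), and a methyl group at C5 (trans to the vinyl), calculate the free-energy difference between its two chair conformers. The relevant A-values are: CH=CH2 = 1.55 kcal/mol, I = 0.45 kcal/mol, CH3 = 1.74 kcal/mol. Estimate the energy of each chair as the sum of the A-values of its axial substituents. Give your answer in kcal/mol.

Chair I (vinyl axial, iodo axial, methyl equatorial): E = 2.00 kcal/mol.
Chair II (vinyl equatorial, iodo equatorial, methyl axial): E = 1.74 kcal/mol.
ΔE = 2.00 − 1.74 = 0.26 kcal/mol; chair II is more stable.

0.26 kcal/mol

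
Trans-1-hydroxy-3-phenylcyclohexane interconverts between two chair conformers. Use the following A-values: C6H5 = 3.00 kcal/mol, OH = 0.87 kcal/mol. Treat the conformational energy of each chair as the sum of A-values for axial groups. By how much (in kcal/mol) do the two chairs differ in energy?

2.13 kcal/mol

C1 and C3 have the same parity, so for the trans isomer the two substituents are one axial and one equatorial in each chair.
Chair I (phenyl axial, hydroxyl equatorial): E = 3.00 kcal/mol.
Chair II (phenyl equatorial, hydroxyl axial): E = 0.87 kcal/mol.
ΔE = 3.00 − 0.87 = 2.13 kcal/mol; chair II is more stable.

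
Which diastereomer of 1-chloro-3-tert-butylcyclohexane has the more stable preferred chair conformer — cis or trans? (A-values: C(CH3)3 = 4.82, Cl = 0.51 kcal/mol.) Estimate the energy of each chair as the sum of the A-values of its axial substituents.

At 1,3 positions (parity same): cis → (e,e or a,a); trans → (a,e or e,a).
Best chair for cis: E = 0.00 kcal/mol; best chair for trans: E = 0.51 kcal/mol.
The cis isomer is lower by 0.51 kcal/mol.

cis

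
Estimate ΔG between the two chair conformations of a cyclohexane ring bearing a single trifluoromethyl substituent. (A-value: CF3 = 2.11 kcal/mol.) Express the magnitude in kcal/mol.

A monosubstituted cyclohexane has one chair with the trifluoromethyl group axial (E = A = 2.11 kcal/mol) and one with it equatorial (E = 0).
ΔE = 2.11 − 0 = 2.11 kcal/mol.

2.11 kcal/mol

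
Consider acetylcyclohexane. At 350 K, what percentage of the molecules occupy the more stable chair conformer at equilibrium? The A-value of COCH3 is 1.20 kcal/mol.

One chair has the acetyl group axial (E = 1.20 kcal/mol) and the other has it equatorial (E = 0).
ΔG = 1.20 kcal/mol between the two chairs.
K = exp(ΔG/RT) with R = 1.987×10⁻³ kcal mol⁻¹ K⁻¹ and T = 350 K gives K ≈ 5.62.
Fraction in the lower-energy chair = K/(K+1) = 84.9%.

84.9%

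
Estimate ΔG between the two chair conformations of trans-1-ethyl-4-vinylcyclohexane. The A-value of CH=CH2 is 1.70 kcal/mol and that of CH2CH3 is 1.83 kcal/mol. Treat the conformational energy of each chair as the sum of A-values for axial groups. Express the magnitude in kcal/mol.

3.53 kcal/mol

C1 and C4 have opposite parity, so for the trans isomer the two substituents are e,e in one chair and a,a in the other.
Chair I (vinyl axial, ethyl axial): E = 3.53 kcal/mol.
Chair II (vinyl equatorial, ethyl equatorial): E = 0.00 kcal/mol.
ΔE = 3.53 − 0.00 = 3.53 kcal/mol; chair II is more stable.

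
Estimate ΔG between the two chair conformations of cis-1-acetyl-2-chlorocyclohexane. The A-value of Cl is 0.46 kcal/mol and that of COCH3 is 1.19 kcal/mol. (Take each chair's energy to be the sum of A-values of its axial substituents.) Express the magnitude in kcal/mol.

0.73 kcal/mol

C1 and C2 have opposite parity, so for the cis isomer the two substituents are one axial and one equatorial in each chair.
Chair I (chloro axial, acetyl equatorial): E = 0.46 kcal/mol.
Chair II (chloro equatorial, acetyl axial): E = 1.19 kcal/mol.
ΔE = 1.19 − 0.46 = 0.73 kcal/mol; chair I is more stable.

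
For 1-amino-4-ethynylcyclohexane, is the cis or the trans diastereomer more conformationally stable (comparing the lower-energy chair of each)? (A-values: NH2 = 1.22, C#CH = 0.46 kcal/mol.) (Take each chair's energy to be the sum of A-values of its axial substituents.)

trans

At 1,4 positions (parity opposite): cis → (a,e or e,a); trans → (e,e or a,a).
Best chair for cis: E = 0.46 kcal/mol; best chair for trans: E = 0.00 kcal/mol.
The trans isomer is lower by 0.46 kcal/mol.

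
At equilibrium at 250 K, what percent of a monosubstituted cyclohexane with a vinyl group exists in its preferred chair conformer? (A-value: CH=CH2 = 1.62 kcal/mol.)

One chair has the vinyl group axial (E = 1.62 kcal/mol) and the other has it equatorial (E = 0).
ΔG = 1.62 kcal/mol between the two chairs.
K = exp(ΔG/RT) with R = 1.987×10⁻³ kcal mol⁻¹ K⁻¹ and T = 250 K gives K ≈ 26.1.
Fraction in the lower-energy chair = K/(K+1) = 96.3%.

96.3%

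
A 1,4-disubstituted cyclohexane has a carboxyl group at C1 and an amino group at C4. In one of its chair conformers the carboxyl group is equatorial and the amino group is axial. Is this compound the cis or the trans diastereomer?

C1 and C4 have opposite parity, so their axial bonds point in opposite directions.
With opposite-parity carbons, two substituents on the same face are one axial and one equatorial; opposite faces give both axial or both equatorial.
Here the groups are equatorial/axial → same face → cis.

cis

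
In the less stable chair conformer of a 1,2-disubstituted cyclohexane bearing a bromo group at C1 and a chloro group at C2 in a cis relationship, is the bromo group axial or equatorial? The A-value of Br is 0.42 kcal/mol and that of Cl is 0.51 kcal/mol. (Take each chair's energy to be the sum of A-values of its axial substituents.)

C1 and C2 have opposite parity, so for the cis isomer the two substituents are one axial and one equatorial in each chair.
Chair I (bromo axial, chloro equatorial): E = 0.42 kcal/mol.
Chair II (bromo equatorial, chloro axial): E = 0.51 kcal/mol.
Chair II is the less stable (higher-energy) conformer, and in that chair the bromo group is equatorial.

equatorial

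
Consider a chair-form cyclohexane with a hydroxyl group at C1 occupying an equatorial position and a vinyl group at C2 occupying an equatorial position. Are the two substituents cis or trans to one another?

C1 and C2 have opposite parity, so their axial bonds point in opposite directions.
With opposite-parity carbons, two substituents on the same face are one axial and one equatorial; opposite faces give both axial or both equatorial.
Here the groups are equatorial/equatorial → opposite face → trans.

trans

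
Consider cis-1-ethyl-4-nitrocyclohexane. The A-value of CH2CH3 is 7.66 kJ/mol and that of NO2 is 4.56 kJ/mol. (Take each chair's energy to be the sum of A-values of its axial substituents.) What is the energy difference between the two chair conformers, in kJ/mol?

C1 and C4 have opposite parity, so for the cis isomer the two substituents are one axial and one equatorial in each chair.
Chair I (ethyl axial, nitro equatorial): E = 7.66 kJ/mol.
Chair II (ethyl equatorial, nitro axial): E = 4.56 kJ/mol.
ΔE = 7.66 − 4.56 = 3.10 kJ/mol; chair II is more stable.

3.10 kJ/mol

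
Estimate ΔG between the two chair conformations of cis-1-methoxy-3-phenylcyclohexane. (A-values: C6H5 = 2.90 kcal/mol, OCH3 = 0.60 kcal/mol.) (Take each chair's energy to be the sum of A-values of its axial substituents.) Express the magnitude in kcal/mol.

C1 and C3 have the same parity, so for the cis isomer the two substituents are e,e in one chair and a,a in the other.
Chair I (phenyl axial, methoxy axial): E = 3.50 kcal/mol.
Chair II (phenyl equatorial, methoxy equatorial): E = 0.00 kcal/mol.
ΔE = 3.50 − 0.00 = 3.50 kcal/mol; chair II is more stable.

3.50 kcal/mol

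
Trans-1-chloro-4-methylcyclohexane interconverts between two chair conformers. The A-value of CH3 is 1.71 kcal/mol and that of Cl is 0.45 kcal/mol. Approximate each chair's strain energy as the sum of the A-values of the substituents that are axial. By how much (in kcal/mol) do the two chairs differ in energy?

C1 and C4 have opposite parity, so for the trans isomer the two substituents are e,e in one chair and a,a in the other.
Chair I (methyl axial, chloro axial): E = 2.16 kcal/mol.
Chair II (methyl equatorial, chloro equatorial): E = 0.00 kcal/mol.
ΔE = 2.16 − 0.00 = 2.16 kcal/mol; chair II is more stable.

2.16 kcal/mol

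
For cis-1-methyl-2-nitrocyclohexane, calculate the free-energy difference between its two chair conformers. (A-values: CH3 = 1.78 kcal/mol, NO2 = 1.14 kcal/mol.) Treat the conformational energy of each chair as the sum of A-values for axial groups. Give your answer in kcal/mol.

C1 and C2 have opposite parity, so for the cis isomer the two substituents are one axial and one equatorial in each chair.
Chair I (methyl axial, nitro equatorial): E = 1.78 kcal/mol.
Chair II (methyl equatorial, nitro axial): E = 1.14 kcal/mol.
ΔE = 1.78 − 1.14 = 0.64 kcal/mol; chair II is more stable.

0.64 kcal/mol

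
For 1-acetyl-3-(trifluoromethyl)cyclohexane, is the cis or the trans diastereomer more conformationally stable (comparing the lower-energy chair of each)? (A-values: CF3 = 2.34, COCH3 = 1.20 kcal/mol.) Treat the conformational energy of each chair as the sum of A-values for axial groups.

At 1,3 positions (parity same): cis → (e,e or a,a); trans → (a,e or e,a).
Best chair for cis: E = 0.00 kcal/mol; best chair for trans: E = 1.20 kcal/mol.
The cis isomer is lower by 1.20 kcal/mol.

cis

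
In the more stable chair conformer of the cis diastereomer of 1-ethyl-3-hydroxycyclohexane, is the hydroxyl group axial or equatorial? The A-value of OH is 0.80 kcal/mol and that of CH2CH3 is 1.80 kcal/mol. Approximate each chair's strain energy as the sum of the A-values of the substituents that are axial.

C1 and C3 have the same parity, so for the cis isomer the two substituents are e,e in one chair and a,a in the other.
Chair I (hydroxyl axial, ethyl axial): E = 2.60 kcal/mol.
Chair II (hydroxyl equatorial, ethyl equatorial): E = 0.00 kcal/mol.
Chair II is the more stable (lower-energy) conformer, and in that chair the hydroxyl group is equatorial.

equatorial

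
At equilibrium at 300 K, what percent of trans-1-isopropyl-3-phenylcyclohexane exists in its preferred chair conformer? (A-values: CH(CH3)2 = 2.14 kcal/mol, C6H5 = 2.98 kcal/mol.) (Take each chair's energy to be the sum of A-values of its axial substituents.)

80.4%

C1 and C3 have the same parity, so for the trans isomer the two substituents are one axial and one equatorial in each chair.
Chair I (isopropyl axial, phenyl equatorial): E = 2.14 kcal/mol; chair II (isopropyl equatorial, phenyl axial): E = 2.98 kcal/mol.
ΔG = 0.84 kcal/mol between the two chairs.
K = exp(ΔG/RT) with R = 1.987×10⁻³ kcal mol⁻¹ K⁻¹ and T = 300 K gives K ≈ 4.09.
Fraction in the lower-energy chair = K/(K+1) = 80.4%.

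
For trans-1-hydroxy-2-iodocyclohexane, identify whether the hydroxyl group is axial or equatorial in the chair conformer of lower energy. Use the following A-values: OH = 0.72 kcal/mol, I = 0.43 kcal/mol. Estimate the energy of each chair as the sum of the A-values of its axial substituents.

equatorial

C1 and C2 have opposite parity, so for the trans isomer the two substituents are e,e in one chair and a,a in the other.
Chair I (hydroxyl axial, iodo axial): E = 1.15 kcal/mol.
Chair II (hydroxyl equatorial, iodo equatorial): E = 0.00 kcal/mol.
Chair II is the more stable (lower-energy) conformer, and in that chair the hydroxyl group is equatorial.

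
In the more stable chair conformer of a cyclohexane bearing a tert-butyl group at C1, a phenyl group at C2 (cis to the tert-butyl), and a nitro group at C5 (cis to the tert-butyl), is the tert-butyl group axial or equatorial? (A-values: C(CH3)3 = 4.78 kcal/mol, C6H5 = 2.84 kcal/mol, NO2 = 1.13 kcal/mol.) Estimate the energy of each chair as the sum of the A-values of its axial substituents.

Chair I (tert-butyl axial, phenyl equatorial, nitro axial): E = 5.91 kcal/mol.
Chair II (tert-butyl equatorial, phenyl axial, nitro equatorial): E = 2.84 kcal/mol.
Chair II is the more stable (lower-energy) conformer, and in that chair the tert-butyl group is equatorial.

equatorial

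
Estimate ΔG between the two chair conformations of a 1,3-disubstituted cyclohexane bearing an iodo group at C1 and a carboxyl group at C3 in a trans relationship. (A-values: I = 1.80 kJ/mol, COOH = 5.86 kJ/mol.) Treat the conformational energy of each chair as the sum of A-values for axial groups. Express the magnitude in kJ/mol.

C1 and C3 have the same parity, so for the trans isomer the two substituents are one axial and one equatorial in each chair.
Chair I (iodo axial, carboxyl equatorial): E = 1.80 kJ/mol.
Chair II (iodo equatorial, carboxyl axial): E = 5.86 kJ/mol.
ΔE = 5.86 − 1.80 = 4.06 kJ/mol; chair I is more stable.

4.06 kJ/mol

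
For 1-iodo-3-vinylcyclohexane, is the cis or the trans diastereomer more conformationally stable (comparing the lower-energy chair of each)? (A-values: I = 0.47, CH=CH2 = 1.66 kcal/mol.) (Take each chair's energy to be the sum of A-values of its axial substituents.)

cis

At 1,3 positions (parity same): cis → (e,e or a,a); trans → (a,e or e,a).
Best chair for cis: E = 0.00 kcal/mol; best chair for trans: E = 0.47 kcal/mol.
The cis isomer is lower by 0.47 kcal/mol.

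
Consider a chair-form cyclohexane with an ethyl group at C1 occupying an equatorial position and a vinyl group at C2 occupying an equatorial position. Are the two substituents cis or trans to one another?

C1 and C2 have opposite parity, so their axial bonds point in opposite directions.
With opposite-parity carbons, two substituents on the same face are one axial and one equatorial; opposite faces give both axial or both equatorial.
Here the groups are equatorial/equatorial → opposite face → trans.

trans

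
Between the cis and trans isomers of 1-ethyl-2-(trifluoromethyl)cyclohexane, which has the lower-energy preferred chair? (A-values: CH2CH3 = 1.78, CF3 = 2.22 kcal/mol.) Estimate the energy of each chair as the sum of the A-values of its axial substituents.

trans

At 1,2 positions (parity opposite): cis → (a,e or e,a); trans → (e,e or a,a).
Best chair for cis: E = 1.78 kcal/mol; best chair for trans: E = 0.00 kcal/mol.
The trans isomer is lower by 1.78 kcal/mol.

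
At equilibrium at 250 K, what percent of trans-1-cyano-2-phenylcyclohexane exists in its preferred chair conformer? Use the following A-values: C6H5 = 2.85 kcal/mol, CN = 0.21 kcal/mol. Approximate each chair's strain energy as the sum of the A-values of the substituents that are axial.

99.8%

C1 and C2 have opposite parity, so for the trans isomer the two substituents are e,e in one chair and a,a in the other.
Chair I (phenyl axial, cyano axial): E = 3.06 kcal/mol; chair II (phenyl equatorial, cyano equatorial): E = 0.00 kcal/mol.
ΔG = 3.06 kcal/mol between the two chairs.
K = exp(ΔG/RT) with R = 1.987×10⁻³ kcal mol⁻¹ K⁻¹ and T = 250 K gives K ≈ 473.
Fraction in the lower-energy chair = K/(K+1) = 99.8%.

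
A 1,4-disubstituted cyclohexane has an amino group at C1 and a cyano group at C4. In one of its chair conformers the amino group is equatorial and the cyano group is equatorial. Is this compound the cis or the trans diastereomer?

trans

C1 and C4 have opposite parity, so their axial bonds point in opposite directions.
With opposite-parity carbons, two substituents on the same face are one axial and one equatorial; opposite faces give both axial or both equatorial.
Here the groups are equatorial/equatorial → opposite face → trans.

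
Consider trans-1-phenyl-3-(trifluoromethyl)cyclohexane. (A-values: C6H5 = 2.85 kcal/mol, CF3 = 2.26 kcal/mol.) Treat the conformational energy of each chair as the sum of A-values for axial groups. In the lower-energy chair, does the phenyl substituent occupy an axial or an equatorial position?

C1 and C3 have the same parity, so for the trans isomer the two substituents are one axial and one equatorial in each chair.
Chair I (phenyl axial, trifluoromethyl equatorial): E = 2.85 kcal/mol.
Chair II (phenyl equatorial, trifluoromethyl axial): E = 2.26 kcal/mol.
Chair II is the more stable (lower-energy) conformer, and in that chair the phenyl group is equatorial.

equatorial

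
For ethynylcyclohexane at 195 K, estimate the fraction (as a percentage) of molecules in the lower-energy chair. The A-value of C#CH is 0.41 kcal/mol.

74.2%

One chair has the ethynyl group axial (E = 0.41 kcal/mol) and the other has it equatorial (E = 0).
ΔG = 0.41 kcal/mol between the two chairs.
K = exp(ΔG/RT) with R = 1.987×10⁻³ kcal mol⁻¹ K⁻¹ and T = 195 K gives K ≈ 2.88.
Fraction in the lower-energy chair = K/(K+1) = 74.2%.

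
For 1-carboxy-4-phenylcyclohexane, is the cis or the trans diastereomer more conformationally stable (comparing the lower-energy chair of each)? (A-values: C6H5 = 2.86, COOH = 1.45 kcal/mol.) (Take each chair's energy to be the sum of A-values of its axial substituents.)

trans

At 1,4 positions (parity opposite): cis → (a,e or e,a); trans → (e,e or a,a).
Best chair for cis: E = 1.45 kcal/mol; best chair for trans: E = 0.00 kcal/mol.
The trans isomer is lower by 1.45 kcal/mol.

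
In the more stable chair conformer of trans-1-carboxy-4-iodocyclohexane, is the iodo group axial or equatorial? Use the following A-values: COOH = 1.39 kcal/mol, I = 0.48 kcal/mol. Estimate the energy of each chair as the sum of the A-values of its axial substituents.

C1 and C4 have opposite parity, so for the trans isomer the two substituents are e,e in one chair and a,a in the other.
Chair I (carboxyl axial, iodo axial): E = 1.87 kcal/mol.
Chair II (carboxyl equatorial, iodo equatorial): E = 0.00 kcal/mol.
Chair II is the more stable (lower-energy) conformer, and in that chair the iodo group is equatorial.

equatorial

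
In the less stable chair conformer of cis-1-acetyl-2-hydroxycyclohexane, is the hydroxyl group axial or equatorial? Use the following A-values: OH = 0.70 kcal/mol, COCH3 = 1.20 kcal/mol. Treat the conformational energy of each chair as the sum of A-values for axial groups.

C1 and C2 have opposite parity, so for the cis isomer the two substituents are one axial and one equatorial in each chair.
Chair I (hydroxyl axial, acetyl equatorial): E = 0.70 kcal/mol.
Chair II (hydroxyl equatorial, acetyl axial): E = 1.20 kcal/mol.
Chair II is the less stable (higher-energy) conformer, and in that chair the hydroxyl group is equatorial.

equatorial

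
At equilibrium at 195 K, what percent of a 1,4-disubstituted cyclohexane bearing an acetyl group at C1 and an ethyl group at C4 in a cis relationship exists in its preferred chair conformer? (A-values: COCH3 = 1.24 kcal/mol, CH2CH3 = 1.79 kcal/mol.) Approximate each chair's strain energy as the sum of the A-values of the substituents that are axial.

80.5%

C1 and C4 have opposite parity, so for the cis isomer the two substituents are one axial and one equatorial in each chair.
Chair I (acetyl axial, ethyl equatorial): E = 1.24 kcal/mol; chair II (acetyl equatorial, ethyl axial): E = 1.79 kcal/mol.
ΔG = 0.55 kcal/mol between the two chairs.
K = exp(ΔG/RT) with R = 1.987×10⁻³ kcal mol⁻¹ K⁻¹ and T = 195 K gives K ≈ 4.13.
Fraction in the lower-energy chair = K/(K+1) = 80.5%.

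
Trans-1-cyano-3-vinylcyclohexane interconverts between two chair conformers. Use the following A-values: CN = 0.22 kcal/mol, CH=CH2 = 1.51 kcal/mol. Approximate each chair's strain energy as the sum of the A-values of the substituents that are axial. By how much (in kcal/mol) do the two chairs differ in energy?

1.29 kcal/mol

C1 and C3 have the same parity, so for the trans isomer the two substituents are one axial and one equatorial in each chair.
Chair I (cyano axial, vinyl equatorial): E = 0.22 kcal/mol.
Chair II (cyano equatorial, vinyl axial): E = 1.51 kcal/mol.
ΔE = 1.51 − 0.22 = 1.29 kcal/mol; chair I is more stable.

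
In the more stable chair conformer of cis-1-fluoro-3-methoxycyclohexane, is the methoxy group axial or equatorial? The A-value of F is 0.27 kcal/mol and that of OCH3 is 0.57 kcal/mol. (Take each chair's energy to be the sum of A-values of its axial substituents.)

equatorial

C1 and C3 have the same parity, so for the cis isomer the two substituents are e,e in one chair and a,a in the other.
Chair I (fluoro axial, methoxy axial): E = 0.84 kcal/mol.
Chair II (fluoro equatorial, methoxy equatorial): E = 0.00 kcal/mol.
Chair II is the more stable (lower-energy) conformer, and in that chair the methoxy group is equatorial.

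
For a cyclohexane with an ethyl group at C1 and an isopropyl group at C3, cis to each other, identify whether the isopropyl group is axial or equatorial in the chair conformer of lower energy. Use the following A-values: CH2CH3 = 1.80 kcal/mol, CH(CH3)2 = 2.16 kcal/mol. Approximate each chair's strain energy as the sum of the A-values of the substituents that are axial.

equatorial

C1 and C3 have the same parity, so for the cis isomer the two substituents are e,e in one chair and a,a in the other.
Chair I (ethyl axial, isopropyl axial): E = 3.96 kcal/mol.
Chair II (ethyl equatorial, isopropyl equatorial): E = 0.00 kcal/mol.
Chair II is the more stable (lower-energy) conformer, and in that chair the isopropyl group is equatorial.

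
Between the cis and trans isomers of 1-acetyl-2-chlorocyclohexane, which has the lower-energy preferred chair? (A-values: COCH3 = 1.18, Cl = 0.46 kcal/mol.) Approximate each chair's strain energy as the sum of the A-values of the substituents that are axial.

At 1,2 positions (parity opposite): cis → (a,e or e,a); trans → (e,e or a,a).
Best chair for cis: E = 0.46 kcal/mol; best chair for trans: E = 0.00 kcal/mol.
The trans isomer is lower by 0.46 kcal/mol.

trans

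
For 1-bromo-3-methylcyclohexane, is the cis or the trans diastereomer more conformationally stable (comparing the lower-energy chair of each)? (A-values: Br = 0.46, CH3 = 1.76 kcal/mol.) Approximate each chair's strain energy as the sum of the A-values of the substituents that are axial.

cis

At 1,3 positions (parity same): cis → (e,e or a,a); trans → (a,e or e,a).
Best chair for cis: E = 0.00 kcal/mol; best chair for trans: E = 0.46 kcal/mol.
The cis isomer is lower by 0.46 kcal/mol.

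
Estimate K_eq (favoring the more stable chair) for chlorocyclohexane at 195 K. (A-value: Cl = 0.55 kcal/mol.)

K ≈ 4.13

One chair has the chloro group axial (E = 0.55 kcal/mol) and the other has it equatorial (E = 0).
ΔG = 0.55 kcal/mol between the two chairs.
K = exp(ΔG/RT) with R = 1.987×10⁻³ kcal mol⁻¹ K⁻¹ and T = 195 K gives K ≈ 4.13.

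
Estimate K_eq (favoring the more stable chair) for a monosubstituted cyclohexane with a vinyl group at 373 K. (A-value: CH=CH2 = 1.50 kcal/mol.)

One chair has the vinyl group axial (E = 1.50 kcal/mol) and the other has it equatorial (E = 0).
ΔG = 1.50 kcal/mol between the two chairs.
K = exp(ΔG/RT) with R = 1.987×10⁻³ kcal mol⁻¹ K⁻¹ and T = 373 K gives K ≈ 7.57.

K ≈ 7.57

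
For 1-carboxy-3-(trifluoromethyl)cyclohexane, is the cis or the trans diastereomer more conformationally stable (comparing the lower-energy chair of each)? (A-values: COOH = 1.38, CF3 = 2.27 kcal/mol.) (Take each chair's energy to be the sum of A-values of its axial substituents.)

At 1,3 positions (parity same): cis → (e,e or a,a); trans → (a,e or e,a).
Best chair for cis: E = 0.00 kcal/mol; best chair for trans: E = 1.38 kcal/mol.
The cis isomer is lower by 1.38 kcal/mol.

cis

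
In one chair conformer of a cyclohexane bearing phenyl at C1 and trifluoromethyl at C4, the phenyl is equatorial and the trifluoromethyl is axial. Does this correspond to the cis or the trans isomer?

C1 and C4 have opposite parity, so their axial bonds point in opposite directions.
With opposite-parity carbons, two substituents on the same face are one axial and one equatorial; opposite faces give both axial or both equatorial.
Here the groups are equatorial/axial → same face → cis.

cis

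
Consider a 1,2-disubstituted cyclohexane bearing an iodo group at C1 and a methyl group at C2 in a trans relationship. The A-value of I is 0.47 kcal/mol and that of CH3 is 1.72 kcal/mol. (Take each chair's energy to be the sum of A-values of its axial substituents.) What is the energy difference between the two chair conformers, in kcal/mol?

2.19 kcal/mol

C1 and C2 have opposite parity, so for the trans isomer the two substituents are e,e in one chair and a,a in the other.
Chair I (iodo axial, methyl axial): E = 2.19 kcal/mol.
Chair II (iodo equatorial, methyl equatorial): E = 0.00 kcal/mol.
ΔE = 2.19 − 0.00 = 2.19 kcal/mol; chair II is more stable.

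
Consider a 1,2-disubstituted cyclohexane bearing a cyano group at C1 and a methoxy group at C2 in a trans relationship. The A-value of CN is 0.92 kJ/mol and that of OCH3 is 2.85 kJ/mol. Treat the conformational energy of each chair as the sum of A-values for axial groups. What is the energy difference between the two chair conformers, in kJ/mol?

C1 and C2 have opposite parity, so for the trans isomer the two substituents are e,e in one chair and a,a in the other.
Chair I (cyano axial, methoxy axial): E = 3.77 kJ/mol.
Chair II (cyano equatorial, methoxy equatorial): E = 0.00 kJ/mol.
ΔE = 3.77 − 0.00 = 3.77 kJ/mol; chair II is more stable.

3.77 kJ/mol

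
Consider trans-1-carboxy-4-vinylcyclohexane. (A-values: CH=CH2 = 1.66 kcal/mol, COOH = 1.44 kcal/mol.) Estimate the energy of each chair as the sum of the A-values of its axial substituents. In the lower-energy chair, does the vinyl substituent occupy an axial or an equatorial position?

equatorial

C1 and C4 have opposite parity, so for the trans isomer the two substituents are e,e in one chair and a,a in the other.
Chair I (vinyl axial, carboxyl axial): E = 3.10 kcal/mol.
Chair II (vinyl equatorial, carboxyl equatorial): E = 0.00 kcal/mol.
Chair II is the more stable (lower-energy) conformer, and in that chair the vinyl group is equatorial.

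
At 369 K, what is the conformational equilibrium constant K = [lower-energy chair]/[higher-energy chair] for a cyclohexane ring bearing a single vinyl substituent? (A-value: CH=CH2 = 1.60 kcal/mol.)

One chair has the vinyl group axial (E = 1.60 kcal/mol) and the other has it equatorial (E = 0).
ΔG = 1.60 kcal/mol between the two chairs.
K = exp(ΔG/RT) with R = 1.987×10⁻³ kcal mol⁻¹ K⁻¹ and T = 369 K gives K ≈ 8.87.

K ≈ 8.87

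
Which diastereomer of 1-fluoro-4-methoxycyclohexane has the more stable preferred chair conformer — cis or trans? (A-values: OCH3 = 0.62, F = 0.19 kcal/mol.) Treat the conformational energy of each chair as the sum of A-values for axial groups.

trans

At 1,4 positions (parity opposite): cis → (a,e or e,a); trans → (e,e or a,a).
Best chair for cis: E = 0.19 kcal/mol; best chair for trans: E = 0.00 kcal/mol.
The trans isomer is lower by 0.19 kcal/mol.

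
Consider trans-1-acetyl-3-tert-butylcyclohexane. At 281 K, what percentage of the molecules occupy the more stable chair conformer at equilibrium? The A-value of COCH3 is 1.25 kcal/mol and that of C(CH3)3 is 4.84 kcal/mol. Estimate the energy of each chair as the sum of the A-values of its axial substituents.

99.8%

C1 and C3 have the same parity, so for the trans isomer the two substituents are one axial and one equatorial in each chair.
Chair I (acetyl axial, tert-butyl equatorial): E = 1.25 kcal/mol; chair II (acetyl equatorial, tert-butyl axial): E = 4.84 kcal/mol.
ΔG = 3.59 kcal/mol between the two chairs.
K = exp(ΔG/RT) with R = 1.987×10⁻³ kcal mol⁻¹ K⁻¹ and T = 281 K gives K ≈ 620.
Fraction in the lower-energy chair = K/(K+1) = 99.8%.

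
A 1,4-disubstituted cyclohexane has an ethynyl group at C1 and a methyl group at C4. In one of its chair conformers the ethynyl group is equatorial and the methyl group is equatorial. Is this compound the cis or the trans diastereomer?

C1 and C4 have opposite parity, so their axial bonds point in opposite directions.
With opposite-parity carbons, two substituents on the same face are one axial and one equatorial; opposite faces give both axial or both equatorial.
Here the groups are equatorial/equatorial → opposite face → trans.

trans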